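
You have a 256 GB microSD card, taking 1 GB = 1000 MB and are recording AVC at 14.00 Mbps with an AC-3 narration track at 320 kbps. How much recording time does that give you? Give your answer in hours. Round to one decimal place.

39.7 hours

Audio: 320 kbps = 0.320 Mbps.
Total bitrate: 14.00 + 0.320 = 14.320 Mbps.
Capacity: 256 GB = 2,048,000 Mb.
Recording time: 2,048,000 / 14.320 = 143,017 s ≈ 39.7 hours.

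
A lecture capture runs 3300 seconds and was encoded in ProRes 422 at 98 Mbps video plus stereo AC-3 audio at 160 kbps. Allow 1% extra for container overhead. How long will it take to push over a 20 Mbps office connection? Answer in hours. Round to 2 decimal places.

4.54 hours

Audio: 160 kbps = 0.160 Mbps.
Total bitrate: 98.160 Mbps.
File: 98.160 Mbps × 3300 s = 323928.0 Mb.
With 1% container overhead: ×1.01. → 327167.3 Mb.
At 20 Mbps: 327167.3 / 20 = 16358.4 s ≈ 4.54 hours.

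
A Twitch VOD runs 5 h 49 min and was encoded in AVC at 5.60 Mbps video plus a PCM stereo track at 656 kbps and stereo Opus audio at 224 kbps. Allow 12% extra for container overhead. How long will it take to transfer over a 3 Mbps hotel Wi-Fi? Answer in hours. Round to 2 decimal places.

14.07 hours

5 h 49 min = 349 min = 20940 s
Audio total: 656 + 224 = 880 kbps = 0.880 Mbps.
Total bitrate: 6.480 Mbps.
File: 6.480 Mbps × 20940 s = 135691.2 Mb.
With 12% container overhead: ×1.12. → 151974.1 Mb.
At 3 Mbps: 151974.1 / 3 = 50658.0 s ≈ 14.1 hours.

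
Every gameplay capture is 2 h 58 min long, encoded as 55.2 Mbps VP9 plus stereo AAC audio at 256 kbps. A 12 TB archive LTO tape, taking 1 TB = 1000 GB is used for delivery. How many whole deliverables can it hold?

2 h 58 min = 178 min = 10680 s
Audio: 256 kbps = 0.256 Mbps.
Total bitrate: 55.456 Mbps.
Per item: 55.456 Mbps × 10680 s = 592,270 Mb = 74,034 MB.
Capacity: 12 TB = 96,000,000 Mb; 162.09 items → 162 complete.

162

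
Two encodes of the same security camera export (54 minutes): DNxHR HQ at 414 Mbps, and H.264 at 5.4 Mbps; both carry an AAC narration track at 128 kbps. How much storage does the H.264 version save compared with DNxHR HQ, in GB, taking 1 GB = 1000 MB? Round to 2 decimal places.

165.48 GB

54 min = 3240 s
Audio: 128 kbps = 0.128 Mbps.
DNxHR HQ: 414.128 Mbps × 3240 s = 1341774.7 Mb = 167.722 GB.
H.264: 5.528 Mbps × 3240 s = 17910.7 Mb = 2.239 GB.
Saving: 167.722 − 2.239 = 165.483 GB.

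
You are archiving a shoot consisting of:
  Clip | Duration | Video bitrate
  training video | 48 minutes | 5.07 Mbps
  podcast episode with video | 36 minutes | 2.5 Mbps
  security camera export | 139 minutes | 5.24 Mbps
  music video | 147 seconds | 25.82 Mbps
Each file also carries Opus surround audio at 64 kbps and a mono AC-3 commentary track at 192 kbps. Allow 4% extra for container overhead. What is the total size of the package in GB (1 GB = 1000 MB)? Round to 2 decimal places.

9.23 GB

Audio total: 64 + 192 = 256 kbps = 0.256 Mbps.
training video: 5.326 Mbps × 2880 s × 1.04 = 15952.4 Mb
podcast episode with video: 2.756 Mbps × 2160 s × 1.04 = 6191.1 Mb
security camera export: 5.496 Mbps × 8340 s × 1.04 = 47670.1 Mb
music video: 26.076 Mbps × 147 s × 1.04 = 3986.5 Mb
Total: 73800.1 Mb = 9225.0 MB.
= 9.225 GB.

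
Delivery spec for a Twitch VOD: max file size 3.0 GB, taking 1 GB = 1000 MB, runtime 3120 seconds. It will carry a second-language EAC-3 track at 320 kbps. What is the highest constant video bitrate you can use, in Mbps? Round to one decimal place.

7.4 Mbps

Budget: 3.0 GB = 24000.0 Mb.
Total bitrate budget: 24000.0 Mb / 3120 s = 7.692 Mbps.
Audio: 320 kbps = 0.320 Mbps.
Video: 7.692 − 0.320 = 7.372 Mbps.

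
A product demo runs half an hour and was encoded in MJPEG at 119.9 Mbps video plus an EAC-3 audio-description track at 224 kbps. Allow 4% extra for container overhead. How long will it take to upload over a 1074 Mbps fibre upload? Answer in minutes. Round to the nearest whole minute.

3 minutes

30 min = 1800 s
Audio: 224 kbps = 0.224 Mbps.
Total bitrate: 120.124 Mbps.
File: 120.124 Mbps × 1800 s = 216223.2 Mb.
With 4% container overhead: ×1.04. → 224872.1 Mb.
At 1074 Mbps: 224872.1 / 1074 = 209.4 s ≈ 3.49 minutes.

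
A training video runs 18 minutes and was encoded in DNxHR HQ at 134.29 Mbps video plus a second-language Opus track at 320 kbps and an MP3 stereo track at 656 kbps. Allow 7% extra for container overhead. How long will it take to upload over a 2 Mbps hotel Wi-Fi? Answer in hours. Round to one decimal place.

18 min = 1080 s
Audio total: 320 + 656 = 976 kbps = 0.976 Mbps.
Total bitrate: 135.266 Mbps.
File: 135.266 Mbps × 1080 s = 146087.3 Mb.
With 7% container overhead: ×1.07. → 156313.4 Mb.
At 2 Mbps: 156313.4 / 2 = 78156.7 s ≈ 21.7 hours.

21.7 hours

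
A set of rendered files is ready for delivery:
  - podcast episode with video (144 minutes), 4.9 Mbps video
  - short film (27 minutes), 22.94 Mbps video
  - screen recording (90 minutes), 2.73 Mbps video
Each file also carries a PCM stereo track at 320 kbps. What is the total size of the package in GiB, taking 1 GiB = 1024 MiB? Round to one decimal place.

Audio: 320 kbps = 0.320 Mbps.
podcast episode with video: 5.220 Mbps × 8640 s = 45100.8 Mb
short film: 23.260 Mbps × 1620 s = 37681.2 Mb
screen recording: 3.050 Mbps × 5400 s = 16470.0 Mb
Total: 99252.0 Mb = 12406.5 MB.
= 11.55 GiB.

11.6 GiB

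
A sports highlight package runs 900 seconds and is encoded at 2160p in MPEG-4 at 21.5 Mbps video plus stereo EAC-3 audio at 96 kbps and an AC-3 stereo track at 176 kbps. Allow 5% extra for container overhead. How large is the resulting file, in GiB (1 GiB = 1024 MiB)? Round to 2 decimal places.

Audio total: 96 + 176 = 272 kbps = 0.272 Mbps.
Total bitrate: 21.5 + 0.272 = 21.772 Mbps.
Stream data: 21.772 Mbps × 900 s = 19594.8 Mb.
With 5% container overhead: ×1.05.
20,575 Mb = 2,571,817,500 bytes ÷ 1,073,741,824 = 2.395 GiB.

2.40 GiB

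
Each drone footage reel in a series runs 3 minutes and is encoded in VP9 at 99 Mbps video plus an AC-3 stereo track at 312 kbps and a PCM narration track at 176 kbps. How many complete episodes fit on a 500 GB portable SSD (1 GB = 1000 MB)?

3 min = 180 s
Audio total: 312 + 176 = 488 kbps = 0.488 Mbps.
Total bitrate: 99.488 Mbps.
Per item: 99.488 Mbps × 180 s = 17,908 Mb = 2,238 MB.
Capacity: 500 GB = 4,000,000 Mb; 223.37 items → 223 complete.

223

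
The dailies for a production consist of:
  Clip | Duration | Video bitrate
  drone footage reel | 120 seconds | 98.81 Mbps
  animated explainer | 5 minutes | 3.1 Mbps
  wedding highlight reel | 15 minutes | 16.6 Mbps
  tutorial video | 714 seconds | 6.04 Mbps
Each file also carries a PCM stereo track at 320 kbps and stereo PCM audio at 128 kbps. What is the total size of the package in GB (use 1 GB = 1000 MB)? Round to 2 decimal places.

Audio total: 320 + 128 = 448 kbps = 0.448 Mbps.
drone footage reel: 99.258 Mbps × 120 s = 11911.0 Mb
animated explainer: 3.548 Mbps × 300 s = 1064.4 Mb
wedding highlight reel: 17.048 Mbps × 900 s = 15343.2 Mb
tutorial video: 6.488 Mbps × 714 s = 4632.4 Mb
Total: 32951.0 Mb = 4118.9 MB.
= 4.119 GB.

4.12 GB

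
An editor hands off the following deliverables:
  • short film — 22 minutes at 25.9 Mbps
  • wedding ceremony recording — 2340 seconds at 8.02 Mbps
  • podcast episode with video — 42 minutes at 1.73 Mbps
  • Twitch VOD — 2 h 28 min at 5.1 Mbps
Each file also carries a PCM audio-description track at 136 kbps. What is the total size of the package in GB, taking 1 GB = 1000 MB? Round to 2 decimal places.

Audio: 136 kbps = 0.136 Mbps.
short film: 26.036 Mbps × 1320 s = 34367.5 Mb
wedding ceremony recording: 8.156 Mbps × 2340 s = 19085.0 Mb
podcast episode with video: 1.866 Mbps × 2520 s = 4702.3 Mb
Twitch VOD: 5.236 Mbps × 8880 s = 46495.7 Mb
Total: 104650.6 Mb = 13081.3 MB.
= 13.08 GB.

13.08 GB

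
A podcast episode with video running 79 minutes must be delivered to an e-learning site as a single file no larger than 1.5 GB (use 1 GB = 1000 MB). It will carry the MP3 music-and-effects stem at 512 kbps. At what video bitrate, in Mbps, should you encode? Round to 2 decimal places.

Budget: 1.5 GB = 12000.0 Mb.
79 min = 4740 s
Total bitrate budget: 12000.0 Mb / 4740 s = 2.532 Mbps.
Audio: 512 kbps = 0.512 Mbps.
Video: 2.532 − 0.512 = 2.020 Mbps.

2.02 Mbps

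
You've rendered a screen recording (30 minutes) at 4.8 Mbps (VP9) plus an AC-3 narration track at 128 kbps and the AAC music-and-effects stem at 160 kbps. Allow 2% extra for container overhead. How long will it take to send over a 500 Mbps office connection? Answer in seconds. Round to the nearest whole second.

30 min = 1800 s
Audio total: 128 + 160 = 288 kbps = 0.288 Mbps.
Total bitrate: 5.088 Mbps.
File: 5.088 Mbps × 1800 s = 9158.4 Mb.
With 2% container overhead: ×1.02. → 9341.6 Mb.
At 500 Mbps: 9341.6 / 500 = 18.7 s ≈ 18.7 seconds.

19 seconds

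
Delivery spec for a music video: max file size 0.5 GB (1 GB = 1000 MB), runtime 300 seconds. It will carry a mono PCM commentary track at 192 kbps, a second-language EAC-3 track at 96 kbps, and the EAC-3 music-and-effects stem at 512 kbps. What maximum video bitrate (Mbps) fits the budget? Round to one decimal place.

Budget: 0.5 GB = 4000.0 Mb.
Total bitrate budget: 4000.0 Mb / 300 s = 13.333 Mbps.
Audio total: 192 + 96 + 512 = 800 kbps = 0.800 Mbps.
Video: 13.333 − 0.800 = 12.533 Mbps.

12.5 Mbps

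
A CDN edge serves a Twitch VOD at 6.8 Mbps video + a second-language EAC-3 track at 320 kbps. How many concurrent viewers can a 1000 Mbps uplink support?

Audio: 320 kbps = 0.320 Mbps.
Per-viewer media rate: 7.120 Mbps.
1000 Mbps = 1,000 Mbps; 1,000 / 7.120 = 140.45 → 140 viewers.

140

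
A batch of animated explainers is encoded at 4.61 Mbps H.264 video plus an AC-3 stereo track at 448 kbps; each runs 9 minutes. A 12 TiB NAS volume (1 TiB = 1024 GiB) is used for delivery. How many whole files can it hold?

9 min = 540 s
Audio: 448 kbps = 0.448 Mbps.
Total bitrate: 5.058 Mbps.
Per item: 5.058 Mbps × 540 s = 2,731 Mb = 341.4 MB.
Capacity: 12 TiB = 105,553,116 Mb; 38645.46 items → 38645 complete.

38645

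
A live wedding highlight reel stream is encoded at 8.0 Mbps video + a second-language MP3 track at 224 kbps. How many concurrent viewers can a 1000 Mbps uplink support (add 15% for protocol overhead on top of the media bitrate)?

Audio: 224 kbps = 0.224 Mbps.
Per-viewer media rate: 8.224 Mbps.
On the wire with 15% overhead: 9.458 Mbps.
1000 Mbps = 1,000 Mbps; 1,000 / 9.458 = 105.74 → 105 viewers.

105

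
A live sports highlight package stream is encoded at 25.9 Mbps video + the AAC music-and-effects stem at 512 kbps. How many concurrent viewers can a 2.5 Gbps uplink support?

Audio: 512 kbps = 0.512 Mbps.
Per-viewer media rate: 26.412 Mbps.
2.5 Gbps = 2,500 Mbps; 2,500 / 26.412 = 94.65 → 94 viewers.

94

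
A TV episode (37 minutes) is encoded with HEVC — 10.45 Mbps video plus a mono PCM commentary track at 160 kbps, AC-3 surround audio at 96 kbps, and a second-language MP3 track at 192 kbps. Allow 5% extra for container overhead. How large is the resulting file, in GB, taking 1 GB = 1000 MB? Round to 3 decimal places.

37 min = 2220 s
Audio total: 160 + 96 + 192 = 448 kbps = 0.448 Mbps.
Total bitrate: 10.45 + 0.448 = 10.898 Mbps.
Stream data: 10.898 Mbps × 2220 s = 24193.6 Mb.
With 5% container overhead: ×1.05.
25,403 Mb ÷ 8 = 3,175 MB → 3.175 GB.

3.175 GB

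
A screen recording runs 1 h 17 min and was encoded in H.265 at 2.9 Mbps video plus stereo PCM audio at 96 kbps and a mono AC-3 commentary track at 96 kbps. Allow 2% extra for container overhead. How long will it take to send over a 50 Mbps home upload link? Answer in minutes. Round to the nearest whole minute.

5 minutes

1 h 17 min = 77 min = 4620 s
Audio total: 96 + 96 = 192 kbps = 0.192 Mbps.
Total bitrate: 3.092 Mbps.
File: 3.092 Mbps × 4620 s = 14285.0 Mb.
With 2% container overhead: ×1.02. → 14570.7 Mb.
At 50 Mbps: 14570.7 / 50 = 291.4 s ≈ 4.86 minutes.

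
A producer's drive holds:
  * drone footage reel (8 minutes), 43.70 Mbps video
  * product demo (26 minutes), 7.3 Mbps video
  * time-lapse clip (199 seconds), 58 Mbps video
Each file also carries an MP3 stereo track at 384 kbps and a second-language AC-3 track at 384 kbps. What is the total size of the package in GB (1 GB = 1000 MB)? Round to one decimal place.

Audio total: 384 + 384 = 768 kbps = 0.768 Mbps.
drone footage reel: 44.468 Mbps × 480 s = 21344.6 Mb
product demo: 8.068 Mbps × 1560 s = 12586.1 Mb
time-lapse clip: 58.768 Mbps × 199 s = 11694.8 Mb
Total: 45625.6 Mb = 5703.2 MB.
= 5.703 GB.

5.7 GB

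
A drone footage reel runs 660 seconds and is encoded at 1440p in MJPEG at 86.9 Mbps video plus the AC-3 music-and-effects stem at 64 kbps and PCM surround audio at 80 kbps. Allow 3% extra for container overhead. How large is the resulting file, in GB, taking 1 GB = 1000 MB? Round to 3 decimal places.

7.397 GB

Audio total: 64 + 80 = 144 kbps = 0.144 Mbps.
Total bitrate: 86.9 + 0.144 = 87.044 Mbps.
Stream data: 87.044 Mbps × 660 s = 57449.0 Mb.
With 3% container overhead: ×1.03.
59,173 Mb ÷ 8 = 7,397 MB → 7.397 GB.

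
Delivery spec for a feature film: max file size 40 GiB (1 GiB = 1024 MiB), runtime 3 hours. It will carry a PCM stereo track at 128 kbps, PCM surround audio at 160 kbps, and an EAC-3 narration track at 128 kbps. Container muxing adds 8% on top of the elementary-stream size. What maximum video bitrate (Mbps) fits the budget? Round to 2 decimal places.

Budget: 40 GiB = 343597.4 Mb.
Stream payload after overhead: 343597.4 / 1.08 = 318145.7 Mb.
3 h = 10800 s
Total bitrate budget: 318145.7 Mb / 10800 s = 29.458 Mbps.
Audio total: 128 + 160 + 128 = 416 kbps = 0.416 Mbps.
Video: 29.458 − 0.416 = 29.042 Mbps.

29.04 Mbps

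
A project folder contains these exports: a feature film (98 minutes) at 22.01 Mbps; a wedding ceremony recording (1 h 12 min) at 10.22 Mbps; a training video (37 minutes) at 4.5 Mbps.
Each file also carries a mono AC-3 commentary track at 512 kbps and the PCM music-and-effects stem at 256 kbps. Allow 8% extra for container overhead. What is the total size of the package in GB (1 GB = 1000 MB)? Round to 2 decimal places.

26.07 GB

Audio total: 512 + 256 = 768 kbps = 0.768 Mbps.
feature film: 22.778 Mbps × 5880 s × 1.08 = 144649.4 Mb
wedding ceremony recording: 10.988 Mbps × 4320 s × 1.08 = 51265.6 Mb
training video: 5.268 Mbps × 2220 s × 1.08 = 12630.6 Mb
Total: 208545.6 Mb = 26068.2 MB.
= 26.07 GB.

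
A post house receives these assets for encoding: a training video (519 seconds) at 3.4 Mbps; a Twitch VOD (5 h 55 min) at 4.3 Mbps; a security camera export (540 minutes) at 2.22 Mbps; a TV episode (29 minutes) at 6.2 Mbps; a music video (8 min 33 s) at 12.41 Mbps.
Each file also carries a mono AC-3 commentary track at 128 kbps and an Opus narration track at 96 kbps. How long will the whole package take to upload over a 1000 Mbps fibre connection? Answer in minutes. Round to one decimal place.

3.3 minutes

Audio total: 128 + 96 = 224 kbps = 0.224 Mbps.
training video: 3.624 Mbps × 519 s = 1880.9 Mb
Twitch VOD: 4.524 Mbps × 21300 s = 96361.2 Mb
security camera export: 2.444 Mbps × 32400 s = 79185.6 Mb
TV episode: 6.424 Mbps × 1740 s = 11177.8 Mb
music video: 12.634 Mbps × 513 s = 6481.2 Mb
Total: 195086.7 Mb = 24385.8 MB.
At 1000 Mbps: 195086.7 / 1000 = 195 s ≈ 3.25 minutes.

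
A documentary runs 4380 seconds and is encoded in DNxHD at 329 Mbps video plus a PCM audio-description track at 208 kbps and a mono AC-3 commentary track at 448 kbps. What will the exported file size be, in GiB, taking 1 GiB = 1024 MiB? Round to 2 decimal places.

168.09 GiB

Audio total: 208 + 448 = 656 kbps = 0.656 Mbps.
Total bitrate: 329 + 0.656 = 329.656 Mbps.
Stream data: 329.656 Mbps × 4380 s = 1443893.3 Mb.
1,443,893 Mb = 180,486,660,000 bytes ÷ 1,073,741,824 = 168.1 GiB.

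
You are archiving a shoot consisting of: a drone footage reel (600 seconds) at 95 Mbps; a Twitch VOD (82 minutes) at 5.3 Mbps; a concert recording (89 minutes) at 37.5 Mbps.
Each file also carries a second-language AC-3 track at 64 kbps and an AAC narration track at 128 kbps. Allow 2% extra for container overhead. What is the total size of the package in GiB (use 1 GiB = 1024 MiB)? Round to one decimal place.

33.9 GiB

Audio total: 64 + 128 = 192 kbps = 0.192 Mbps.
drone footage reel: 95.192 Mbps × 600 s × 1.02 = 58257.5 Mb
Twitch VOD: 5.492 Mbps × 4920 s × 1.02 = 27561.1 Mb
concert recording: 37.692 Mbps × 5340 s × 1.02 = 205300.8 Mb
Total: 291119.3 Mb = 36389.9 MB.
= 33.89 GiB.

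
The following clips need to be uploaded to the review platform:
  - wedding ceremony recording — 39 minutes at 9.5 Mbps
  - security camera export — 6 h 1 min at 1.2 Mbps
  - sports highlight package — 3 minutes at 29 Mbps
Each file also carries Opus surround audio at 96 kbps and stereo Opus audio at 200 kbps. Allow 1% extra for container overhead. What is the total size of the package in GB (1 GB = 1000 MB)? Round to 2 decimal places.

7.65 GB

Audio total: 96 + 200 = 296 kbps = 0.296 Mbps.
wedding ceremony recording: 9.796 Mbps × 2340 s × 1.01 = 23151.9 Mb
security camera export: 1.496 Mbps × 21660 s × 1.01 = 32727.4 Mb
sports highlight package: 29.296 Mbps × 180 s × 1.01 = 5326.0 Mb
Total: 61205.3 Mb = 7650.7 MB.
= 7.651 GB.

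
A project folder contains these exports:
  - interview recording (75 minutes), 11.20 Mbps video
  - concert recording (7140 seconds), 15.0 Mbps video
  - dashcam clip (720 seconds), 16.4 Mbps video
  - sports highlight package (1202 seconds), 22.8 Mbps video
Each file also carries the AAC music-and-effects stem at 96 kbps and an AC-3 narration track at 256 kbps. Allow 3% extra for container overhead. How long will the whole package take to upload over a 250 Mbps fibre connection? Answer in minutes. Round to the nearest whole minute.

Audio total: 96 + 256 = 352 kbps = 0.352 Mbps.
interview recording: 11.552 Mbps × 4500 s × 1.03 = 53543.5 Mb
concert recording: 15.352 Mbps × 7140 s × 1.03 = 112901.7 Mb
dashcam clip: 16.752 Mbps × 720 s × 1.03 = 12423.3 Mb
sports highlight package: 23.152 Mbps × 1202 s × 1.03 = 28663.6 Mb
Total: 207532.0 Mb = 25941.5 MB.
At 250 Mbps: 207532.0 / 250 = 830 s ≈ 13.8 minutes.

14 minutes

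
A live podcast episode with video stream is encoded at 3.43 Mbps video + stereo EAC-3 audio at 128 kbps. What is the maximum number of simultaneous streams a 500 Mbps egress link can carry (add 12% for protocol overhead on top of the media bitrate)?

Audio: 128 kbps = 0.128 Mbps.
Per-viewer media rate: 3.558 Mbps.
On the wire with 12% overhead: 3.985 Mbps.
500 Mbps = 500.0 Mbps; 500.0 / 3.985 = 125.47 → 125 viewers.

125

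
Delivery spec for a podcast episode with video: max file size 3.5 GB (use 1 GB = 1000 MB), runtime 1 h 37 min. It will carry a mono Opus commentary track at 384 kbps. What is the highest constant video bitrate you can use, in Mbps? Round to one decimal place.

4.4 Mbps

Budget: 3.5 GB = 28000.0 Mb.
1 h 37 min = 97 min = 5820 s
Total bitrate budget: 28000.0 Mb / 5820 s = 4.811 Mbps.
Audio: 384 kbps = 0.384 Mbps.
Video: 4.811 − 0.384 = 4.427 Mbps.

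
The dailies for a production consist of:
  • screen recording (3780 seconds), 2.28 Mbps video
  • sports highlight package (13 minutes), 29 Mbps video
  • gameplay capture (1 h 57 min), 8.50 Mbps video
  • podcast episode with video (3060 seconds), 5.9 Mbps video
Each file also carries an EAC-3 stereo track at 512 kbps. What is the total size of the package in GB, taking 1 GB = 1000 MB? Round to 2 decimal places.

14.56 GB

Audio: 512 kbps = 0.512 Mbps.
screen recording: 2.792 Mbps × 3780 s = 10553.8 Mb
sports highlight package: 29.512 Mbps × 780 s = 23019.4 Mb
gameplay capture: 9.012 Mbps × 7020 s = 63264.2 Mb
podcast episode with video: 6.412 Mbps × 3060 s = 19620.7 Mb
Total: 116458.1 Mb = 14557.3 MB.
= 14.56 GB.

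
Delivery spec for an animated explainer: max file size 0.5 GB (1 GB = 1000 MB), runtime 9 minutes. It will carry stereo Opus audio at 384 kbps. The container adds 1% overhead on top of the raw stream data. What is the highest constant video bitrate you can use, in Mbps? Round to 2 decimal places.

6.95 Mbps

Budget: 0.5 GB = 4000.0 Mb.
Stream payload after overhead: 4000.0 / 1.01 = 3960.4 Mb.
9 min = 540 s
Total bitrate budget: 3960.4 Mb / 540 s = 7.334 Mbps.
Audio: 384 kbps = 0.384 Mbps.
Video: 7.334 − 0.384 = 6.950 Mbps.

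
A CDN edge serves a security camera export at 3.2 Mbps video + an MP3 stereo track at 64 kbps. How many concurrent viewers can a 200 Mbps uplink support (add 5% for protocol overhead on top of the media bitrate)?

58

Audio: 64 kbps = 0.064 Mbps.
Per-viewer media rate: 3.264 Mbps.
On the wire with 5% overhead: 3.427 Mbps.
200 Mbps = 200.0 Mbps; 200.0 / 3.427 = 58.36 → 58 viewers.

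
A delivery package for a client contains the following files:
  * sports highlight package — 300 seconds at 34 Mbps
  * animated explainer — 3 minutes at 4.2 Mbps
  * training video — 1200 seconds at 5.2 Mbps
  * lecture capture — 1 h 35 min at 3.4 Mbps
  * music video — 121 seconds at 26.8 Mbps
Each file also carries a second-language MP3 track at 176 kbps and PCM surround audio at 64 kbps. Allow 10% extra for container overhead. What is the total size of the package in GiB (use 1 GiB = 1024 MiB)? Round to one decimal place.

5.3 GiB

Audio total: 176 + 64 = 240 kbps = 0.240 Mbps.
sports highlight package: 34.240 Mbps × 300 s × 1.10 = 11299.2 Mb
animated explainer: 4.440 Mbps × 180 s × 1.10 = 879.1 Mb
training video: 5.440 Mbps × 1200 s × 1.10 = 7180.8 Mb
lecture capture: 3.640 Mbps × 5700 s × 1.10 = 22822.8 Mb
music video: 27.040 Mbps × 121 s × 1.10 = 3599.0 Mb
Total: 45780.9 Mb = 5722.6 MB.
= 5.330 GiB.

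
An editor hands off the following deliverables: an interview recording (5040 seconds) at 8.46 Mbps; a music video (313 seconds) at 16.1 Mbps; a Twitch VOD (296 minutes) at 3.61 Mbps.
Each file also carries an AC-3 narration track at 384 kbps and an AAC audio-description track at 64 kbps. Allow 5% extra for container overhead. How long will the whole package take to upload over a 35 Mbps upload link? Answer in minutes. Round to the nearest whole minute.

61 minutes

Audio total: 384 + 64 = 448 kbps = 0.448 Mbps.
interview recording: 8.908 Mbps × 5040 s × 1.05 = 47141.1 Mb
music video: 16.548 Mbps × 313 s × 1.05 = 5438.5 Mb
Twitch VOD: 4.058 Mbps × 17760 s × 1.05 = 75673.6 Mb
Total: 128253.2 Mb = 16031.7 MB.
At 35 Mbps: 128253.2 / 35 = 3664 s ≈ 61.1 minutes.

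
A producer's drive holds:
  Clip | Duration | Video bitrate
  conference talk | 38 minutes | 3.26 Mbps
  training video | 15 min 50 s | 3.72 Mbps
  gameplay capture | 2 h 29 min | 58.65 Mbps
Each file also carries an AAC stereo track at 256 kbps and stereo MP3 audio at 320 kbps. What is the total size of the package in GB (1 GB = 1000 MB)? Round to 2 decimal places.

67.79 GB

Audio total: 256 + 320 = 576 kbps = 0.576 Mbps.
conference talk: 3.836 Mbps × 2280 s = 8746.1 Mb
training video: 4.296 Mbps × 950 s = 4081.2 Mb
gameplay capture: 59.226 Mbps × 8940 s = 529480.4 Mb
Total: 542307.7 Mb = 67788.5 MB.
= 67.79 GB.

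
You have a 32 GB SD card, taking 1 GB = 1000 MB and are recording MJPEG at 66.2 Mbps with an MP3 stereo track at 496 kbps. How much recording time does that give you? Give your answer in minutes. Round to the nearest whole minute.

Audio: 496 kbps = 0.496 Mbps.
Total bitrate: 66.2 + 0.496 = 66.696 Mbps.
Capacity: 32 GB = 256,000 Mb.
Recording time: 256,000 / 66.696 = 3,838 s ≈ 64.0 minutes.

64 minutes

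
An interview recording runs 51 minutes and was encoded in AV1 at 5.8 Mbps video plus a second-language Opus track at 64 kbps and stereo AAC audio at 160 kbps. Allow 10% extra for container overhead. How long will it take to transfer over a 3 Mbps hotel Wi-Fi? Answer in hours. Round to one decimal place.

1.9 hours

51 min = 3060 s
Audio total: 64 + 160 = 224 kbps = 0.224 Mbps.
Total bitrate: 6.024 Mbps.
File: 6.024 Mbps × 3060 s = 18433.4 Mb.
With 10% container overhead: ×1.10. → 20276.8 Mb.
At 3 Mbps: 20276.8 / 3 = 6758.9 s ≈ 1.88 hours.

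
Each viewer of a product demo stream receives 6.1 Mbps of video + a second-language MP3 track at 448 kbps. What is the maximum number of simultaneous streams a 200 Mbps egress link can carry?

Audio: 448 kbps = 0.448 Mbps.
Per-viewer media rate: 6.548 Mbps.
200 Mbps = 200.0 Mbps; 200.0 / 6.548 = 30.54 → 30 viewers.

30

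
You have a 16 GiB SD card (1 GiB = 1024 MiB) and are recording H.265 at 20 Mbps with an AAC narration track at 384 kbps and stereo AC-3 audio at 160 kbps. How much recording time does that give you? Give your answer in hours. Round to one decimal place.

1.9 hours

Audio total: 384 + 160 = 544 kbps = 0.544 Mbps.
Total bitrate: 20 + 0.544 = 20.544 Mbps.
Capacity: 16 GiB = 137,439 Mb.
Recording time: 137,439 / 20.544 = 6,690 s ≈ 1.86 hours.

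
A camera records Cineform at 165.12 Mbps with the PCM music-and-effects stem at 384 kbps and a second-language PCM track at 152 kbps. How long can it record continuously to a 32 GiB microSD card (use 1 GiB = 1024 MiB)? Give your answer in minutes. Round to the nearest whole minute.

Audio total: 384 + 152 = 536 kbps = 0.536 Mbps.
Total bitrate: 165.12 + 0.536 = 165.656 Mbps.
Capacity: 32 GiB = 274,878 Mb.
Recording time: 274,878 / 165.656 = 1,659 s ≈ 27.7 minutes.

28 minutes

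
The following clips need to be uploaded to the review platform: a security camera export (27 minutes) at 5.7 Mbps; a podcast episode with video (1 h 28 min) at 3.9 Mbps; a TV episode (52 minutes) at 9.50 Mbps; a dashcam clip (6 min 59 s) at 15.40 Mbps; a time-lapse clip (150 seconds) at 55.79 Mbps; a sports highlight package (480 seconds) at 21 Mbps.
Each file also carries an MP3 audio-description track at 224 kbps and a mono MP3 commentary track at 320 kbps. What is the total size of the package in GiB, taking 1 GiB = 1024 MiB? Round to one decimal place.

10.5 GiB

Audio total: 224 + 320 = 544 kbps = 0.544 Mbps.
security camera export: 6.244 Mbps × 1620 s = 10115.3 Mb
podcast episode with video: 4.444 Mbps × 5280 s = 23464.3 Mb
TV episode: 10.044 Mbps × 3120 s = 31337.3 Mb
dashcam clip: 15.944 Mbps × 419 s = 6680.5 Mb
time-lapse clip: 56.334 Mbps × 150 s = 8450.1 Mb
sports highlight package: 21.544 Mbps × 480 s = 10341.1 Mb
Total: 90388.6 Mb = 11298.6 MB.
= 10.52 GiB.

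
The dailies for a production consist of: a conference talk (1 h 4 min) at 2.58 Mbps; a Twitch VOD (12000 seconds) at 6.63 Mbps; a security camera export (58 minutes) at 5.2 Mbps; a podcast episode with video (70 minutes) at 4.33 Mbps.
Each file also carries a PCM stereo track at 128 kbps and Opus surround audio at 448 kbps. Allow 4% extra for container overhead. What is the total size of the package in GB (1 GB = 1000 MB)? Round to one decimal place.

Audio total: 128 + 448 = 576 kbps = 0.576 Mbps.
conference talk: 3.156 Mbps × 3840 s × 1.04 = 12603.8 Mb
Twitch VOD: 7.206 Mbps × 12000 s × 1.04 = 89930.9 Mb
security camera export: 5.776 Mbps × 3480 s × 1.04 = 20904.5 Mb
podcast episode with video: 4.906 Mbps × 4200 s × 1.04 = 21429.4 Mb
Total: 144868.6 Mb = 18108.6 MB.
= 18.11 GB.

18.1 GB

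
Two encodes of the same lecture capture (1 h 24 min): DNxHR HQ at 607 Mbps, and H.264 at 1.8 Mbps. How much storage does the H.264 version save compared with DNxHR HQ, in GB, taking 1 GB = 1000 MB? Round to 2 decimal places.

381.28 GB

1 h 24 min = 84 min = 5040 s
DNxHR HQ: 607.000 Mbps × 5040 s = 3059280.0 Mb = 382.410 GB.
H.264: 1.800 Mbps × 5040 s = 9072.0 Mb = 1.134 GB.
Saving: 382.410 − 1.134 = 381.276 GB.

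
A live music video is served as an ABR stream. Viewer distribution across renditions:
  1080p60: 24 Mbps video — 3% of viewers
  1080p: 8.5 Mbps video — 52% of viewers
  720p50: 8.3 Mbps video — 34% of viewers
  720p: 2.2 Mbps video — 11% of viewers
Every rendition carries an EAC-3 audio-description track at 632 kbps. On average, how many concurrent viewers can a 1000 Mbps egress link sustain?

Audio: 632 kbps = 0.632 Mbps.
Average per-viewer bitrate: 0.03×24.632 + 0.52×9.132 + 0.34×8.932 + 0.11×2.832 = 8.836 Mbps.
1000 Mbps = 1,000 Mbps; 1,000 / 8.836 = 113.17 → 113.

113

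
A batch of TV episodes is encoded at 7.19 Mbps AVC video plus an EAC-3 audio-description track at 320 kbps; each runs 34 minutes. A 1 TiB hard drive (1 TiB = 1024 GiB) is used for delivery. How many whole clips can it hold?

574

34 min = 2040 s
Audio: 320 kbps = 0.320 Mbps.
Total bitrate: 7.510 Mbps.
Per item: 7.510 Mbps × 2040 s = 15,320 Mb = 1,915 MB.
Capacity: 1 TiB = 8,796,093 Mb; 574.14 items → 574 complete.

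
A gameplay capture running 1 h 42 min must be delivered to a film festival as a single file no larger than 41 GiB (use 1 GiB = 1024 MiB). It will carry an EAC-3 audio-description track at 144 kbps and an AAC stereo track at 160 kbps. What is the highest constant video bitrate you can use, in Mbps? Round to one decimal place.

Budget: 41 GiB = 352187.3 Mb.
1 h 42 min = 102 min = 6120 s
Total bitrate budget: 352187.3 Mb / 6120 s = 57.547 Mbps.
Audio total: 144 + 160 = 304 kbps = 0.304 Mbps.
Video: 57.547 − 0.304 = 57.243 Mbps.

57.2 Mbps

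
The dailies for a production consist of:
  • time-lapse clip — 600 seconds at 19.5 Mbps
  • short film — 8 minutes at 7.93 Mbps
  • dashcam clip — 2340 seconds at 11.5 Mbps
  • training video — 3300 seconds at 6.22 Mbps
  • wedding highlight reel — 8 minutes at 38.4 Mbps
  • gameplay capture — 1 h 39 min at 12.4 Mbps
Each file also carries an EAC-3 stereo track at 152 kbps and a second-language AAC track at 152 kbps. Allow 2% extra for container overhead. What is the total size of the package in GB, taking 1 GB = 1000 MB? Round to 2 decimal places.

20.28 GB

Audio total: 152 + 152 = 304 kbps = 0.304 Mbps.
time-lapse clip: 19.804 Mbps × 600 s × 1.02 = 12120.0 Mb
short film: 8.234 Mbps × 480 s × 1.02 = 4031.4 Mb
dashcam clip: 11.804 Mbps × 2340 s × 1.02 = 28173.8 Mb
training video: 6.524 Mbps × 3300 s × 1.02 = 21959.8 Mb
wedding highlight reel: 38.704 Mbps × 480 s × 1.02 = 18949.5 Mb
gameplay capture: 12.704 Mbps × 5940 s × 1.02 = 76971.0 Mb
Total: 162205.5 Mb = 20275.7 MB.
= 20.28 GB.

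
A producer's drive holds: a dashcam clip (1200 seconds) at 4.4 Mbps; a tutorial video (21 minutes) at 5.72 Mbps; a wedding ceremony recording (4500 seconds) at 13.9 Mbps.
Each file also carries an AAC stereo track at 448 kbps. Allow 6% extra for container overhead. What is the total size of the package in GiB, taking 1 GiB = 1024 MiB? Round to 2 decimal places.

Audio: 448 kbps = 0.448 Mbps.
dashcam clip: 4.848 Mbps × 1200 s × 1.06 = 6166.7 Mb
tutorial video: 6.168 Mbps × 1260 s × 1.06 = 8238.0 Mb
wedding ceremony recording: 14.348 Mbps × 4500 s × 1.06 = 68440.0 Mb
Total: 82844.6 Mb = 10355.6 MB.
= 9.644 GiB.

9.64 GiB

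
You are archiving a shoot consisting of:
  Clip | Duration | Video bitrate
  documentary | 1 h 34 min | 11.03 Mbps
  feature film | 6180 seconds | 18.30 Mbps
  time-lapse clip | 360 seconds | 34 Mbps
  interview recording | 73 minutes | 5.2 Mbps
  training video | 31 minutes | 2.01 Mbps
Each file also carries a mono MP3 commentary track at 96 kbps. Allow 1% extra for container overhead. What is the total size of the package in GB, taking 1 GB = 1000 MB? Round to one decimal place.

27.2 GB

Audio: 96 kbps = 0.096 Mbps.
documentary: 11.126 Mbps × 5640 s × 1.01 = 63378.1 Mb
feature film: 18.396 Mbps × 6180 s × 1.01 = 114824.2 Mb
time-lapse clip: 34.096 Mbps × 360 s × 1.01 = 12397.3 Mb
interview recording: 5.296 Mbps × 4380 s × 1.01 = 23428.4 Mb
training video: 2.106 Mbps × 1860 s × 1.01 = 3956.3 Mb
Total: 217984.4 Mb = 27248.0 MB.
= 27.25 GB.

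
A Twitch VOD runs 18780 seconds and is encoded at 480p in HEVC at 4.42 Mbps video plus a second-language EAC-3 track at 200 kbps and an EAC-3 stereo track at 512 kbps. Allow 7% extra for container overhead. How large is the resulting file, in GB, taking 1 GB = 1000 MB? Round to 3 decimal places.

Audio total: 200 + 512 = 712 kbps = 0.712 Mbps.
Total bitrate: 4.42 + 0.712 = 5.132 Mbps.
Stream data: 5.132 Mbps × 18780 s = 96379.0 Mb.
With 7% container overhead: ×1.07.
103,125 Mb ÷ 8 = 12,891 MB → 12.89 GB.

12.891 GB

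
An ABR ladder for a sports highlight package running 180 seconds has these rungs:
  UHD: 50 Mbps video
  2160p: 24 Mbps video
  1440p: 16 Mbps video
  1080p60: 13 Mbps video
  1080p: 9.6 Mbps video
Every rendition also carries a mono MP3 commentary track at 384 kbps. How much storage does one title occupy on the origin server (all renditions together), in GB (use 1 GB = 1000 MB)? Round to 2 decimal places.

Audio: 384 kbps = 0.384 Mbps.
Sum of rendition bitrates: (50+0.384) + (24+0.384) + (16+0.384) + (13+0.384) + (9.6+0.384) = 114.520 Mbps.
× 180 s = 20,614 Mb = 2,577 MB = 2.577 GB.

2.58 GB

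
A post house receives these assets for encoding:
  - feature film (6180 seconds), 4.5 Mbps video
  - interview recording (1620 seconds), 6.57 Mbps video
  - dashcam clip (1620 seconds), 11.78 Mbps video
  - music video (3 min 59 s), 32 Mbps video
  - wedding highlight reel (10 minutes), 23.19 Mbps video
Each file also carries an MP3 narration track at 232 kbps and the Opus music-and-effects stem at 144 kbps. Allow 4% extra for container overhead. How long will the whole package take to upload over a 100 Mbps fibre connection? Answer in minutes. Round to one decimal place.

14.4 minutes

Audio total: 232 + 144 = 376 kbps = 0.376 Mbps.
feature film: 4.876 Mbps × 6180 s × 1.04 = 31339.0 Mb
interview recording: 6.946 Mbps × 1620 s × 1.04 = 11702.6 Mb
dashcam clip: 12.156 Mbps × 1620 s × 1.04 = 20480.4 Mb
music video: 32.376 Mbps × 239 s × 1.04 = 8047.4 Mb
wedding highlight reel: 23.566 Mbps × 600 s × 1.04 = 14705.2 Mb
Total: 86274.6 Mb = 10784.3 MB.
At 100 Mbps: 86274.6 / 100 = 863 s ≈ 14.4 minutes.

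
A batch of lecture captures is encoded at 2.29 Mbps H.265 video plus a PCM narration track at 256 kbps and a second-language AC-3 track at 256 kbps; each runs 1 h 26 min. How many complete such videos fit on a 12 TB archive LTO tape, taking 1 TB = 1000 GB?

1 h 26 min = 86 min = 5160 s
Audio total: 256 + 256 = 512 kbps = 0.512 Mbps.
Total bitrate: 2.802 Mbps.
Per item: 2.802 Mbps × 5160 s = 14,458 Mb = 1,807 MB.
Capacity: 12 TB = 96,000,000 Mb; 6639.78 items → 6639 complete.

6639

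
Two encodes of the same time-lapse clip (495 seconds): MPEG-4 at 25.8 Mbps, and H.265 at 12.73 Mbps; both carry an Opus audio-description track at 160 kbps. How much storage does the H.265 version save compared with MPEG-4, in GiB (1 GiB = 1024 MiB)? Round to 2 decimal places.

Audio: 160 kbps = 0.160 Mbps.
MPEG-4: 25.960 Mbps × 495 s = 12850.2 Mb = 1.496 GiB.
H.265: 12.890 Mbps × 495 s = 6380.6 Mb = 0.743 GiB.
Saving: 1.496 − 0.743 = 0.753 GiB.

0.75 GiB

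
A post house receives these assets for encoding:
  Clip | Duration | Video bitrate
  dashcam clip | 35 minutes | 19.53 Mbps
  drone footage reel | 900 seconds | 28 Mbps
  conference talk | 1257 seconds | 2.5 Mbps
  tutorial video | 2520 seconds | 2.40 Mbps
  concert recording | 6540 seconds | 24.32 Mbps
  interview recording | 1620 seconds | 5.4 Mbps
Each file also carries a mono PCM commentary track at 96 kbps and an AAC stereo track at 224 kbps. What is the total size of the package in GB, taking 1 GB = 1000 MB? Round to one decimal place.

31.0 GB

Audio total: 96 + 224 = 320 kbps = 0.320 Mbps.
dashcam clip: 19.850 Mbps × 2100 s = 41685.0 Mb
drone footage reel: 28.320 Mbps × 900 s = 25488.0 Mb
conference talk: 2.820 Mbps × 1257 s = 3544.7 Mb
tutorial video: 2.720 Mbps × 2520 s = 6854.4 Mb
concert recording: 24.640 Mbps × 6540 s = 161145.6 Mb
interview recording: 5.720 Mbps × 1620 s = 9266.4 Mb
Total: 247984.1 Mb = 30998.0 MB.
= 31.00 GB.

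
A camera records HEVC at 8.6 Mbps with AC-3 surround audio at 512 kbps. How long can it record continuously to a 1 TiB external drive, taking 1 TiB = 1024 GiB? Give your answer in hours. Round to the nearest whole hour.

268 hours

Audio: 512 kbps = 0.512 Mbps.
Total bitrate: 8.6 + 0.512 = 9.112 Mbps.
Capacity: 1 TiB = 8,796,093 Mb.
Recording time: 8,796,093 / 9.112 = 965,331 s ≈ 268 hours.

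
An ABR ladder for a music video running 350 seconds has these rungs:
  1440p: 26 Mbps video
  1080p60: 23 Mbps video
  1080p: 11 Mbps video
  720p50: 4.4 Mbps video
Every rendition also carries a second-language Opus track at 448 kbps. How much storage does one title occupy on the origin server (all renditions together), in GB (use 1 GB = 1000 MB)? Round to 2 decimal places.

Audio: 448 kbps = 0.448 Mbps.
Sum of rendition bitrates: (26+0.448) + (23+0.448) + (11+0.448) + (4.4+0.448) = 66.192 Mbps.
× 350 s = 23,167 Mb = 2,896 MB = 2.896 GB.

2.90 GB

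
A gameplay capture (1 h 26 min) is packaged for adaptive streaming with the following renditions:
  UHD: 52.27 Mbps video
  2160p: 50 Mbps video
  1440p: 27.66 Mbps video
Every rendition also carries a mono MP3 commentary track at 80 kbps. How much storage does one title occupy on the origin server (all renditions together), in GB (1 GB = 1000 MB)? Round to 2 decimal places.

1 h 26 min = 86 min = 5160 s
Audio: 80 kbps = 0.080 Mbps.
Sum of rendition bitrates: (52.27+0.080) + (50+0.080) + (27.66+0.080) = 130.170 Mbps.
× 5160 s = 671,677 Mb = 83,960 MB = 83.96 GB.

83.96 GB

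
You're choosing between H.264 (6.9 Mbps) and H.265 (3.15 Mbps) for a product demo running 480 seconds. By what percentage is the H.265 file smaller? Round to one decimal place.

54.3%

H.264: 6.900 Mbps × 480 s = 3312.0 Mb = 414.000 MB.
H.265: 3.150 Mbps × 480 s = 1512.0 Mb = 189.000 MB.
Reduction: (1 − 189.000/414.000) × 100 = 54.35%.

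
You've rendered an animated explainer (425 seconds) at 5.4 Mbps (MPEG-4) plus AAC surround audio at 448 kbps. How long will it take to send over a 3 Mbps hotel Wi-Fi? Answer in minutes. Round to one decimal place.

13.8 minutes

Audio: 448 kbps = 0.448 Mbps.
Total bitrate: 5.848 Mbps.
File: 5.848 Mbps × 425 s = 2485.4 Mb.
At 3 Mbps: 2485.4 / 3 = 828.5 s ≈ 13.8 minutes.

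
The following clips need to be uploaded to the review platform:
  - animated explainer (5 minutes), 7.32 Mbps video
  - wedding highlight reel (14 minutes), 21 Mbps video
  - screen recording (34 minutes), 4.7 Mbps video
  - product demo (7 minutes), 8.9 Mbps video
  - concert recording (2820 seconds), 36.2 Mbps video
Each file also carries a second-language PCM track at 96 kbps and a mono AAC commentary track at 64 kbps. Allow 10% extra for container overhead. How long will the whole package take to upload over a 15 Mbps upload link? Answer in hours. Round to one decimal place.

Audio total: 96 + 64 = 160 kbps = 0.160 Mbps.
animated explainer: 7.480 Mbps × 300 s × 1.10 = 2468.4 Mb
wedding highlight reel: 21.160 Mbps × 840 s × 1.10 = 19551.8 Mb
screen recording: 4.860 Mbps × 2040 s × 1.10 = 10905.8 Mb
product demo: 9.060 Mbps × 420 s × 1.10 = 4185.7 Mb
concert recording: 36.360 Mbps × 2820 s × 1.10 = 112788.7 Mb
Total: 149900.5 Mb = 18737.6 MB.
At 15 Mbps: 149900.5 / 15 = 9993 s ≈ 2.78 hours.

2.8 hours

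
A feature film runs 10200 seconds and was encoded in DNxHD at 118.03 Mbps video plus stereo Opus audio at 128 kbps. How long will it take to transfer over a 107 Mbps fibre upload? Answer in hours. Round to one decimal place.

3.1 hours

Audio: 128 kbps = 0.128 Mbps.
Total bitrate: 118.158 Mbps.
File: 118.158 Mbps × 10200 s = 1205211.6 Mb.
At 107 Mbps: 1205211.6 / 107 = 11263.7 s ≈ 3.13 hours.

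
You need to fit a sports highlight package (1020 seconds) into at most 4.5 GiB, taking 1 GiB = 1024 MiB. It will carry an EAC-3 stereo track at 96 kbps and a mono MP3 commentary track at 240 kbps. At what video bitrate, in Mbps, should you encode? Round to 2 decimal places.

Budget: 4.5 GiB = 38654.7 Mb.
Total bitrate budget: 38654.7 Mb / 1020 s = 37.897 Mbps.
Audio total: 96 + 240 = 336 kbps = 0.336 Mbps.
Video: 37.897 − 0.336 = 37.561 Mbps.

37.56 Mbps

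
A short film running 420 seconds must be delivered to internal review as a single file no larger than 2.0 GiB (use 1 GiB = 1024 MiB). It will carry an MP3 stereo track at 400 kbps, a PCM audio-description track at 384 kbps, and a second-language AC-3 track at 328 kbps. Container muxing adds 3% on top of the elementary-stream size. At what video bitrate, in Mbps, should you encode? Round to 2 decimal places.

Budget: 2.0 GiB = 17179.9 Mb.
Stream payload after overhead: 17179.9 / 1.03 = 16679.5 Mb.
Total bitrate budget: 16679.5 Mb / 420 s = 39.713 Mbps.
Audio total: 400 + 384 + 328 = 1112 kbps = 1.112 Mbps.
Video: 39.713 − 1.112 = 38.601 Mbps.

38.60 Mbps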